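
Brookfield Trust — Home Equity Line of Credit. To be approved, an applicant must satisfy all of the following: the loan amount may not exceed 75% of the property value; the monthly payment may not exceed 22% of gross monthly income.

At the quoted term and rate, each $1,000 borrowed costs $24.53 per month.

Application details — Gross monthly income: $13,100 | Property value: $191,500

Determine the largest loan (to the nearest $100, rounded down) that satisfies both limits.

$117,400

Payment cap: 22% × $13,100 = $2,882/month.
At $24.53 per $1,000, that supports 2,882/24.53 × 1,000 ≈ $117,488 → $117,400.
LTV cap: 75% × $191,500 = $143,625 → $143,600.
Binding constraint: payment-to-income.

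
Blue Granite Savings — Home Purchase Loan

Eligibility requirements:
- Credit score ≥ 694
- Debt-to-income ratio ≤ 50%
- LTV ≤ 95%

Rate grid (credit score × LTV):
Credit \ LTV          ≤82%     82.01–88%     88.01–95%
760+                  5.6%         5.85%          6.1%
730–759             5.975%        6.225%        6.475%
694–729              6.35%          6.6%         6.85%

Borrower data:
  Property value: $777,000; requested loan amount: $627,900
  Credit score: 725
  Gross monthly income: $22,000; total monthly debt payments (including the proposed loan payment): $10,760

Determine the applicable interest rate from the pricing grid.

6.35%

Credit score 725 ≥ 694; DTI: 10,760 ÷ 22,000 = 48.9%, within the 50% cap
Loan-to-value = 627,900/777,000 = 80.8% — pass (95% max)
Row: 725 falls in 694–729. Column: 80.8% falls in ≤82%. Rate = 6.35%.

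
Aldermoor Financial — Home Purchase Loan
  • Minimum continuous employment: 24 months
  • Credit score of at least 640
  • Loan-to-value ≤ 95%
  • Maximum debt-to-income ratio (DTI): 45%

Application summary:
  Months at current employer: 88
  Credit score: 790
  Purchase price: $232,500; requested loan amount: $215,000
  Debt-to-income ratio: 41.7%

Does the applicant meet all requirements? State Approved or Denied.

Approved

Employment 88 ≥ 24 months
Credit score 790 ≥ 640 (meets)
LTV: 215,000 ÷ 232,500 = 92.5%, within 95% cap
Debt-to-income 41.7% vs 45% cap — pass
All criteria satisfied.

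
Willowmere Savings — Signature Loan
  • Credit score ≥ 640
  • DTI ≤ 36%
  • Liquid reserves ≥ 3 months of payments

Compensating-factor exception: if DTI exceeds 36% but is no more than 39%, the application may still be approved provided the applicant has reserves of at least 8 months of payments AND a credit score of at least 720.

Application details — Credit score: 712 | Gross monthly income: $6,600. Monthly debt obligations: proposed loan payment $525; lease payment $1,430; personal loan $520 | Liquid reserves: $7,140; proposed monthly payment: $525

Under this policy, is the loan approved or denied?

Denied

Credit score 712 ≥ 640 (meets base)
Total debts = (525 + 1,430 + 520) = 2,475. DTI = 2,475/6,600 = 37.5% > 36% — standard DTI limit exceeded.
Liquid reserves cover 7,140/525 = 13.6 months — ≥ 3 required
DTI 37.5% is within the 36%–39% exception band; checking compensating factors.
Reserves 13.6 ≥ 8 months; credit score 712 < 720.
Override conditions not both satisfied; exception does not apply.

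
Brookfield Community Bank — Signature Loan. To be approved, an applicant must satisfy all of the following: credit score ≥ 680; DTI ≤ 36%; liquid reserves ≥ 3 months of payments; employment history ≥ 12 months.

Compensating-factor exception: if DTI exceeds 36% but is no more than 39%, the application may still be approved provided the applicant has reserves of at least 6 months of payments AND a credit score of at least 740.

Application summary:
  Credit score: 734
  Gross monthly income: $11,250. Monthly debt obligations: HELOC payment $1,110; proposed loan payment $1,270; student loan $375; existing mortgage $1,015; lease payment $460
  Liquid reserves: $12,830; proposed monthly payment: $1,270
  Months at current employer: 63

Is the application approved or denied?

Denied

Credit score 734 ≥ 680 (meets base)
Total debts = (1,110 + 1,270 + 375 + 1,015 + 460) = 4,230. DTI = 4,230/11,250 = 37.6% > 36% — standard DTI limit exceeded.
Liquid reserves cover 12,830/1,270 = 10.1 months — ≥ 3 required
Employment 63 ≥ 12 months
DTI 37.6% is within the 36%–39% exception band; checking compensating factors.
Reserves 10.1 ≥ 6 months; credit score 734 < 740.
Compensating-factor requirement not fully met.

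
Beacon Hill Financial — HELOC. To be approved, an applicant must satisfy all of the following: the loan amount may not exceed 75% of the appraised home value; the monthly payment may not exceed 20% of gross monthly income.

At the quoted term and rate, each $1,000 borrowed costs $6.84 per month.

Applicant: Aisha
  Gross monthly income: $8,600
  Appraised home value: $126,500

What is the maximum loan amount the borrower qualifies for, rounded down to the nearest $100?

Payment cap: 20% × $8,600 = $1,720/month.
At $6.84 per $1,000, that supports 1,720/6.84 × 1,000 ≈ $251,461 → $251,400.
LTV cap: 75% × $126,500 = $94,875 → $94,800.
Binding constraint: loan-to-value.

$94,800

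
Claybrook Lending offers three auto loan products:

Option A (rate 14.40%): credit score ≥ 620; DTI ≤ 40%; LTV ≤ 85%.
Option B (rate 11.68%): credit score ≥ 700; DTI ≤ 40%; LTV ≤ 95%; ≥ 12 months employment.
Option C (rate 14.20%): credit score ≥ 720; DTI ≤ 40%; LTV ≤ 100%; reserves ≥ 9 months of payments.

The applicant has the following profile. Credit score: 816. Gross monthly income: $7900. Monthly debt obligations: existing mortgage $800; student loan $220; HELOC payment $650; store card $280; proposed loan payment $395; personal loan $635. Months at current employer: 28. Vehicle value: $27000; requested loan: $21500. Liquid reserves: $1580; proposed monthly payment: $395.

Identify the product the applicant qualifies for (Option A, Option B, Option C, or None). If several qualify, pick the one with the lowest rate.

Total debts = (800 + 220 + 650 + 280 + 395 + 635) = 2,980; DTI = 2,980/7,900 = 37.7%.
LTV = 21,500/27,000 = 79.6%.
Reserves = 1,580/395 = 4.0 months.
Option A: score 816 ≥ 620; DTI 37.7% ≤ 40%; LTV 79.6% ≤ 85% → qualifies.
Option B: score 816 ≥ 700; DTI 37.7% ≤ 40%; LTV 79.6% ≤ 95%; employment 28 ≥ 12 mo → qualifies.
Option C: score 816 ≥ 720; DTI 37.7% ≤ 40%; LTV 79.6% ≤ 100%; reserves 4.0 < 9 mo → does not qualify.
Qualifying: Option A, Option B. Lowest rate is 11.68% → Option B.

Option B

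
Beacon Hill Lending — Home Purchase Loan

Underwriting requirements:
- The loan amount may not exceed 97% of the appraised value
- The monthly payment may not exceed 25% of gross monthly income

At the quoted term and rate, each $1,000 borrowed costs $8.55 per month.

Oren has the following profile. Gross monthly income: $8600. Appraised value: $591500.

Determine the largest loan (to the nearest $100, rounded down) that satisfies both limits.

Payment cap: 25% × $8,600 = $2,150/month.
At $8.55 per $1,000, that supports 2,150/8.55 × 1,000 ≈ $251,461 → $251,400.
LTV cap: 97% × $591,500 = $573,755 → $573,700.
Binding constraint: payment-to-income.

$251,400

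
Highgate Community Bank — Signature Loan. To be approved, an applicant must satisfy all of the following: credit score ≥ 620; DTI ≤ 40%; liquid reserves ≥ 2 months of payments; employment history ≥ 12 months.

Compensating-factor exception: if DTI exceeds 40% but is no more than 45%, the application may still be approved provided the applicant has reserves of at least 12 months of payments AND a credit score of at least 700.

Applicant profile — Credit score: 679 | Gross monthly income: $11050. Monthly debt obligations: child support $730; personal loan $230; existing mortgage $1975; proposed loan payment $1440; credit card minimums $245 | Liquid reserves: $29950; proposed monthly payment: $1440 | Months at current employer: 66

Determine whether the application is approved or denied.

Denied

Credit score 679 ≥ 620 (meets base)
Total debts = (730 + 230 + 1,975 + 1,440 + 245) = 4,620. DTI: 4,620 ÷ 11,050 = 41.8%, over the 40% base limit.
Reserves: 29,950 ÷ 1,440 = 20.8 months (meets 2-month minimum)
Employment 66 ≥ 12 months
DTI 41.8% is within the 40%–45% exception band; checking compensating factors.
Reserves 20.8 ≥ 12 months; credit score 679 < 700.
Override conditions not both satisfied; exception does not apply.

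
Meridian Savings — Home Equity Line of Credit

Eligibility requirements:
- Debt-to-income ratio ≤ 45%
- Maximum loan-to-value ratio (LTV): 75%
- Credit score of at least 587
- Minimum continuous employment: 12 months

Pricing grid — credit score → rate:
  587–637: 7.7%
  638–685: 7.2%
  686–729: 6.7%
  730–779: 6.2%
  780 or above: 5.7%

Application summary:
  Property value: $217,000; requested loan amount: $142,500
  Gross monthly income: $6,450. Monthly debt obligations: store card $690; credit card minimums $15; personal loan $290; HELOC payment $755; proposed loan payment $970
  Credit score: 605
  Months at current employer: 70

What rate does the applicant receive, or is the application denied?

Credit score 605 ≥ 587 (meets minimum)
Employment 70 ≥ 12 months
Total monthly debts = (690 + 15 + 290 + 755 + 970) = 2,720. Debt-to-income = 2,720/6,450 = 42.2% — meets 45% limit
LTV = 142,500/217,000 = 65.7% ≤ 75%
All requirements met. Score 605 falls in the 587–637 tier → 7.7%.

Approved at 7.7%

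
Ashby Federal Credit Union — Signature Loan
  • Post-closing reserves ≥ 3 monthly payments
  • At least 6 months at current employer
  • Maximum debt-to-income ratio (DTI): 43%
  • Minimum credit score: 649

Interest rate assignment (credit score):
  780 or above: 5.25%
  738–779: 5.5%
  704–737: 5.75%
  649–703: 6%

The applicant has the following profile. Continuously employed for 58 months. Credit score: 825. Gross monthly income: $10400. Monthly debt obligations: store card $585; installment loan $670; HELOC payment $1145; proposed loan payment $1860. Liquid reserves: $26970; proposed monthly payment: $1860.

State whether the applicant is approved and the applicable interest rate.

Approved at 5.25%

Credit score 825 ≥ 649 (meets minimum)
Liquid reserves cover 26,970/1,860 = 14.5 months — ≥ 3 required
Total monthly debts = (585 + 670 + 1,145 + 1,860) = 4,260. DTI = 4,260/10,400 = 41% ≤ 43%
Employment 58 ≥ 6 months
All requirements met. Score 825 falls in the 780 or above tier → 5.25%.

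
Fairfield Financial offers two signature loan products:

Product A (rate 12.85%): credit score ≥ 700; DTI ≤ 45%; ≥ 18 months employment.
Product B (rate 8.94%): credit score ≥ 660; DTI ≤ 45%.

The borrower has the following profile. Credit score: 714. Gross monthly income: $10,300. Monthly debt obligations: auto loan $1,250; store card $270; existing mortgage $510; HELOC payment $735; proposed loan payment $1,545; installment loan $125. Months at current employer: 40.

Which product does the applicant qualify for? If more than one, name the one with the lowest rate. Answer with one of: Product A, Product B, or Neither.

Total debts = (1,250 + 270 + 510 + 735 + 1,545 + 125) = 4,435; DTI = 4,435/10,300 = 43.1%.
Product A: score 714 ≥ 700; DTI 43.1% ≤ 45%; employment 40 ≥ 18 mo → qualifies.
Product B: score 714 ≥ 660; DTI 43.1% ≤ 45% → qualifies.
Qualifying: Product A, Product B. Lowest rate is 8.94% → Product B.

Product B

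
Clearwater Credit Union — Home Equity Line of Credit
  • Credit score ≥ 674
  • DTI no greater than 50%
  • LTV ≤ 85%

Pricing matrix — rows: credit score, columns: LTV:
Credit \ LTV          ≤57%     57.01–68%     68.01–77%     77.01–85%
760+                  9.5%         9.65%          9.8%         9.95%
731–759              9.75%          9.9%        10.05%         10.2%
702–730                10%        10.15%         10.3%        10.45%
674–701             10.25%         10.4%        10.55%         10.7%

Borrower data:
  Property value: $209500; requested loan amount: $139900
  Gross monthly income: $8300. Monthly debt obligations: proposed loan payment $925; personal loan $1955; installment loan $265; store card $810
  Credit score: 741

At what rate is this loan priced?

Credit score 741 ≥ 674; Total monthly debts = (925 + 1,955 + 265 + 810) = 3,955. DTI: 3,955 ÷ 8,300 = 47.7%, within the 50% cap
LTV = 139,900/209,500 = 66.8% ≤ 85%
Score 741 is in the 731–759 band; LTV 66.8% is in the 57.01–68% band → 9.9%.

9.9%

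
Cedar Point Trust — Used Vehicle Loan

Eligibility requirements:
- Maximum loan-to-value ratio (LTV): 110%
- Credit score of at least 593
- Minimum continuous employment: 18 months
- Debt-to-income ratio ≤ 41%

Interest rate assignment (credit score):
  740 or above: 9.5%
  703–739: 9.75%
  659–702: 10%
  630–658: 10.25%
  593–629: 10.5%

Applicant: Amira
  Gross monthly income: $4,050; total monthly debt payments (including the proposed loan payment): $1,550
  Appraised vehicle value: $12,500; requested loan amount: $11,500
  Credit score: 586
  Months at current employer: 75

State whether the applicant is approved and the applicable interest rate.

Credit score 586 < 593 (below minimum)
DTI = 1,550/4,050 = 38.3% ≤ 41%
Employment 75 ≥ 18 months
LTV = 11,500/12,500 = 92% ≤ 110%
Not all requirements met → denied.

Denied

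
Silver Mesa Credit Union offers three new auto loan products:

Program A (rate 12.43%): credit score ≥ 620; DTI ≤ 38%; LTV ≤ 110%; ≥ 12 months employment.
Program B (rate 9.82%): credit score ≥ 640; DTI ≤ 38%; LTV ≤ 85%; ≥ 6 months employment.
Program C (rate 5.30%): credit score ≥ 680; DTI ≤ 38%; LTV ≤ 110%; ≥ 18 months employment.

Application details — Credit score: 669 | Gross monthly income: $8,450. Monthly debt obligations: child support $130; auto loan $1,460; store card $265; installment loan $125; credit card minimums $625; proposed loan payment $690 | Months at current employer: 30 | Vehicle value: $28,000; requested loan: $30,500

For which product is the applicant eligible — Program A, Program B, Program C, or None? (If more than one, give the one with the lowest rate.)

None

Total debts = (130 + 1,460 + 265 + 125 + 625 + 690) = 3,295; DTI = 3,295/8,450 = 39%.
LTV = 30,500/28,000 = 108.9%.
Program A: score 669 ≥ 620; DTI 39% > 38%; LTV 108.9% ≤ 110%; employment 30 ≥ 12 mo → does not qualify.
Program B: score 669 ≥ 640; DTI 39% > 38%; LTV 108.9% > 85%; employment 30 ≥ 6 mo → does not qualify.
Program C: score 669 < 680; DTI 39% > 38%; LTV 108.9% ≤ 110%; employment 30 ≥ 18 mo → does not qualify.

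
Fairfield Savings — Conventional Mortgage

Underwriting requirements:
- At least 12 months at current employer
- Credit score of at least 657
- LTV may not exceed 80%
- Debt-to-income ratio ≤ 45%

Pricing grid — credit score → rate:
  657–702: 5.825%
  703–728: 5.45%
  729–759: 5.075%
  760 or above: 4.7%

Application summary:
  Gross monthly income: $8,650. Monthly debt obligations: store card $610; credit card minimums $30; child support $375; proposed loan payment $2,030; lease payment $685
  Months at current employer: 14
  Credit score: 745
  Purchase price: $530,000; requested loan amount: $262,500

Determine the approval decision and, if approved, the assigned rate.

Credit score 745 ≥ 657 (meets minimum)
Employment 14 ≥ 12 months
Total monthly debts = (610 + 30 + 375 + 2,030 + 685) = 3,730. DTI: 3,730 ÷ 8,650 = 43.1%, within the 45% cap
LTV: 262,500 ÷ 530,000 = 49.5%, within 80% cap
All requirements met. Score 745 falls in the 729–759 tier → 5.075%.

Approved at 5.075%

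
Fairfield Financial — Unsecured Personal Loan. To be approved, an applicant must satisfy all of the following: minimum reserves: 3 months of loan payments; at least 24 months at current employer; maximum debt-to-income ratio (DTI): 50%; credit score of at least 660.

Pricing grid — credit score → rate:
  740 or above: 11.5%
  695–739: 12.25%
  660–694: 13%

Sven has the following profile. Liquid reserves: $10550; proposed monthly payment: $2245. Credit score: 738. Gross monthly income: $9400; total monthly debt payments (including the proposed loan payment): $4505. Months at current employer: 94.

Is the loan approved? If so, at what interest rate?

Approved at 12.25%

Credit score 738 ≥ 660 (meets minimum)
Liquid reserves cover 10,550/2,245 = 4.7 months — ≥ 3 required
Debt-to-income = 4,505/9,400 = 47.9% — meets 50% limit
Employment 94 ≥ 24 months
All requirements met. Score 738 falls in the 695–739 tier → 12.25%.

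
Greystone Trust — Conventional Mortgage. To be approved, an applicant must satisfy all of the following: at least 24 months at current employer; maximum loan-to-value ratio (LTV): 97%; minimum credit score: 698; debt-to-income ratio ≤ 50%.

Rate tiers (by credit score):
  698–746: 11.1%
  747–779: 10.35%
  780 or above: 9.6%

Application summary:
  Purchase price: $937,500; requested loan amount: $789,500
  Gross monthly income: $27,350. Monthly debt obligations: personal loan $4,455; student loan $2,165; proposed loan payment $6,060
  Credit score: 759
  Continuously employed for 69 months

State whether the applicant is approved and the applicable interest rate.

Credit score 759 ≥ 698 (meets minimum)
LTV: 789,500 ÷ 937,500 = 84.2%, within 97% cap
Total monthly debts = (4,455 + 2,165 + 6,060) = 12,680. Debt-to-income = 12,680/27,350 = 46.4% — meets 50% limit
Employment 69 ≥ 24 months
All requirements met. Score 759 falls in the 747–779 tier → 10.35%.

Approved at 10.35%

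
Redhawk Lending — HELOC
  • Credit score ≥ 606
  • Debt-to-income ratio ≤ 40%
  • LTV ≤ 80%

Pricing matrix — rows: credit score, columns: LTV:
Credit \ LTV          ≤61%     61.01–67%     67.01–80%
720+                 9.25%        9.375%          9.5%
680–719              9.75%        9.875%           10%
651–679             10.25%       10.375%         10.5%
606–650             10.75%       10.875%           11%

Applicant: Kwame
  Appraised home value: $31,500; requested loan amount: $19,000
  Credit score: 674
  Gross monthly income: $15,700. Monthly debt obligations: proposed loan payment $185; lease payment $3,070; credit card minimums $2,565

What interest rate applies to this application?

10.25%

Credit score 674 ≥ 606; Total monthly debts = (185 + 3,070 + 2,565) = 5,820. Debt-to-income = 5,820/15,700 = 37.1% — meets 40% limit
LTV: 19,000 ÷ 31,500 = 60.3%, within 80% cap
Score 674 is in the 651–679 band; LTV 60.3% is in the ≤61% band → 10.25%.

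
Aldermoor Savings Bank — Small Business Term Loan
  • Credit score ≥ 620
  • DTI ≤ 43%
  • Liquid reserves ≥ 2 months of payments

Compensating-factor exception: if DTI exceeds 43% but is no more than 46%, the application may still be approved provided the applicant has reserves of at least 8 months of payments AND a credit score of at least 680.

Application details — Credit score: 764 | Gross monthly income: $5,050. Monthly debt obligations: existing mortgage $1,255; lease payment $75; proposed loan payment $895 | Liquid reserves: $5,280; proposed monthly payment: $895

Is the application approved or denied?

Credit score 764 ≥ 620 (meets base)
Total debts = (1,255 + 75 + 895) = 2,225. DTI = 2,225/5,050 = 44.1% > 43% — standard DTI limit exceeded.
Reserves = 5,280/895 = 5.9 months ≥ 2
44.1% falls in the override range (43%–46%), so the compensating-factor test applies.
Override check — reserves: 5.9 mo (short of 8); score: 764 (ok).
Compensating-factor requirement not fully met.

Denied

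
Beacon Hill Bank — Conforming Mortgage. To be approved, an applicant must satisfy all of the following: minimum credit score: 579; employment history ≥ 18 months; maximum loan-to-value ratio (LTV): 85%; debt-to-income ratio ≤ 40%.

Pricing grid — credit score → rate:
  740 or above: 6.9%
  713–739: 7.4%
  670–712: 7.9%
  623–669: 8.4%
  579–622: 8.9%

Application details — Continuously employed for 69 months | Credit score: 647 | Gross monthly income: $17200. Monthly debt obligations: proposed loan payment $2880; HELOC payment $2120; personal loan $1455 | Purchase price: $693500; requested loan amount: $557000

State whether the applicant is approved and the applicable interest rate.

Credit score 647 ≥ 579 (meets minimum)
Loan-to-value = 557,000/693,500 = 80.3% — pass (85% max)
Total monthly debts = (2,880 + 2,120 + 1,455) = 6,455. DTI: 6,455 ÷ 17,200 = 37.5%, within the 40% cap
Employment 69 ≥ 18 months
All requirements met. Score 647 falls in the 623–669 tier → 8.4%.

Approved at 8.4%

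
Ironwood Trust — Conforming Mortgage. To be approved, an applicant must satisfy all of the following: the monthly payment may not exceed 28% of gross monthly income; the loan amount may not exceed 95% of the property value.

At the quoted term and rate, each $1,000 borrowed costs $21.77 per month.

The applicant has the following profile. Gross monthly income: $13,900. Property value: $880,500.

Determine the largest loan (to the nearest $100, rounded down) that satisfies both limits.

$178,700

Payment cap: 28% × $13,900 = $3,892/month.
At $21.77 per $1,000, that supports 3,892/21.77 × 1,000 ≈ $178,778 → $178,700.
LTV cap: 95% × $880,500 = $836,475 → $836,400.
Binding constraint: payment-to-income.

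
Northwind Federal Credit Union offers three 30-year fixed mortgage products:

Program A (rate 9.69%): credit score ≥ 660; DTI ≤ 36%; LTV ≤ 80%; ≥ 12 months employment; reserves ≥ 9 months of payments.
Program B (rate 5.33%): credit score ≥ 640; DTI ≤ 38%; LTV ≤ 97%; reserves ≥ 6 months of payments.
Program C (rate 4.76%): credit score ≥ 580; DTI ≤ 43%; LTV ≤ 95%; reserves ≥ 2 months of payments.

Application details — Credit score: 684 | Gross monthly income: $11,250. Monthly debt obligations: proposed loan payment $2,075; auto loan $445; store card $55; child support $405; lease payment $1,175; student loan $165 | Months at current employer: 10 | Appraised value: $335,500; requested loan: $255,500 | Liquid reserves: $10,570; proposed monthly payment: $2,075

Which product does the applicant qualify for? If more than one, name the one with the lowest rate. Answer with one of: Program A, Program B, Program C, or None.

Total debts = (2,075 + 445 + 55 + 405 + 1,175 + 165) = 4,320; DTI = 4,320/11,250 = 38.4%.
LTV = 255,500/335,500 = 76.2%.
Reserves = 10,570/2,075 = 5.1 months.
Program A: score 684 ≥ 660; DTI 38.4% > 36%; LTV 76.2% ≤ 80%; employment 10 < 12 mo; reserves 5.1 < 9 mo → does not qualify.
Program B: score 684 ≥ 640; DTI 38.4% > 38%; LTV 76.2% ≤ 97%; reserves 5.1 < 6 mo → does not qualify.
Program C: score 684 ≥ 580; DTI 38.4% ≤ 43%; LTV 76.2% ≤ 95%; reserves 5.1 ≥ 2 mo → qualifies.

Program C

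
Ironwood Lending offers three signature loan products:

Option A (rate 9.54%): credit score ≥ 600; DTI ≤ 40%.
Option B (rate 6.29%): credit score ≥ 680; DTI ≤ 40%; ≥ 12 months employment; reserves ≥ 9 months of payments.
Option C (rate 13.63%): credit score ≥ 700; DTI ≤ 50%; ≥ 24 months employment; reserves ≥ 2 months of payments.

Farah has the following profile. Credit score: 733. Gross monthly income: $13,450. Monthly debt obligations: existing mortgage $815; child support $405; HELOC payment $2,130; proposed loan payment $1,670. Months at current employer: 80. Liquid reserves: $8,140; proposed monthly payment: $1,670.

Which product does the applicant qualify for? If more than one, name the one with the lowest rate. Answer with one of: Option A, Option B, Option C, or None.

Total debts = (815 + 405 + 2,130 + 1,670) = 5,020; DTI = 5,020/13,450 = 37.3%.
Reserves = 8,140/1,670 = 4.9 months.
Option A: score 733 ≥ 600; DTI 37.3% ≤ 40% → qualifies.
Option B: score 733 ≥ 680; DTI 37.3% ≤ 40%; employment 80 ≥ 12 mo; reserves 4.9 < 9 mo → does not qualify.
Option C: score 733 ≥ 700; DTI 37.3% ≤ 50%; employment 80 ≥ 24 mo; reserves 4.9 ≥ 2 mo → qualifies.
Qualifying: Option A, Option C. Lowest rate is 9.54% → Option A.

Option A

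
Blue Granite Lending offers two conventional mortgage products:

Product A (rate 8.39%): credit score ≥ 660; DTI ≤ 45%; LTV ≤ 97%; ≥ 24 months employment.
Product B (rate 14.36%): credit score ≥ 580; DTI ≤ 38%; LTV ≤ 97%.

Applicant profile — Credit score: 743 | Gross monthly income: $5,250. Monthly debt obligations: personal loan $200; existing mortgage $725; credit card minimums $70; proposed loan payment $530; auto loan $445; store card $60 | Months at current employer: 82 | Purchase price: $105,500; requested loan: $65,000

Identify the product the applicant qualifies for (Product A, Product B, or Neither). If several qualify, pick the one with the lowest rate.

Total debts = (200 + 725 + 70 + 530 + 445 + 60) = 2,030; DTI = 2,030/5,250 = 38.7%.
LTV = 65,000/105,500 = 61.6%.
Product A: score 743 ≥ 660; DTI 38.7% ≤ 45%; LTV 61.6% ≤ 97%; employment 82 ≥ 24 mo → qualifies.
Product B: score 743 ≥ 580; DTI 38.7% > 38%; LTV 61.6% ≤ 97% → does not qualify.

Product A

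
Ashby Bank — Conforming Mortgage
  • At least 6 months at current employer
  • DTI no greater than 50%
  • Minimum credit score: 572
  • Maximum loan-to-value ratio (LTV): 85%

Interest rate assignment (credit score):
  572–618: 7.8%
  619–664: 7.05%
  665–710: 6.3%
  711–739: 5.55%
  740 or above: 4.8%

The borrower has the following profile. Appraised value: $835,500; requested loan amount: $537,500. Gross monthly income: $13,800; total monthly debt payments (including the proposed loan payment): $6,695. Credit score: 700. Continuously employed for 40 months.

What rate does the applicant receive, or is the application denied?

Credit score 700 ≥ 572 (meets minimum)
Debt-to-income = 6,695/13,800 = 48.5% — meets 50% limit
LTV: 537,500 ÷ 835,500 = 64.3%, within 85% cap
Employment 40 ≥ 6 months
All requirements met. Score 700 falls in the 665–710 tier → 6.3%.

Approved at 6.3%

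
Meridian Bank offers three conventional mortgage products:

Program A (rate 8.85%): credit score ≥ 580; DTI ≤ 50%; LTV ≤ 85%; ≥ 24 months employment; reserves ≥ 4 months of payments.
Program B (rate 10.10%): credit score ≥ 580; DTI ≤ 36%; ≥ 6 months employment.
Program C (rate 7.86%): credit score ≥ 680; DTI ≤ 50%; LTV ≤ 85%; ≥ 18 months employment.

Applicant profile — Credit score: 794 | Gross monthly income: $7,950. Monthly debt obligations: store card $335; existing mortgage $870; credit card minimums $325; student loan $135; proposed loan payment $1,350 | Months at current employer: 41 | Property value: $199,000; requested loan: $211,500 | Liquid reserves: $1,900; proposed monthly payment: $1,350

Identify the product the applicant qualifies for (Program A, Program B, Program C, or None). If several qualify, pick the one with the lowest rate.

Total debts = (335 + 870 + 325 + 135 + 1,350) = 3,015; DTI = 3,015/7,950 = 37.9%.
LTV = 211,500/199,000 = 106.3%.
Reserves = 1,900/1,350 = 1.4 months.
Program A: score 794 ≥ 580; DTI 37.9% ≤ 50%; LTV 106.3% > 85%; employment 41 ≥ 24 mo; reserves 1.4 < 4 mo → does not qualify.
Program B: score 794 ≥ 580; DTI 37.9% > 36%; employment 41 ≥ 6 mo → does not qualify.
Program C: score 794 ≥ 680; DTI 37.9% ≤ 50%; LTV 106.3% > 85%; employment 41 ≥ 18 mo → does not qualify.

None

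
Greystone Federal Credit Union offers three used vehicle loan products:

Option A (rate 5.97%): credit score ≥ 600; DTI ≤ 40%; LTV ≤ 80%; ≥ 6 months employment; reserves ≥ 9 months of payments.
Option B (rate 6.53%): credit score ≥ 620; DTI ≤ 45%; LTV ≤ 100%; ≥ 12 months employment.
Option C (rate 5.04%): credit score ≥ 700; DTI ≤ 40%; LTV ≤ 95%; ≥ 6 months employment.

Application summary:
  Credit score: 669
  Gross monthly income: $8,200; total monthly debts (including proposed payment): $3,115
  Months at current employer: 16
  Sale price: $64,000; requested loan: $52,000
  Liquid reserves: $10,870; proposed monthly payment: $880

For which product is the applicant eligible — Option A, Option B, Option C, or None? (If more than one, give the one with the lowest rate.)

DTI = 3,115/8,200 = 38%.
LTV = 52,000/64,000 = 81.2%.
Reserves = 10,870/880 = 12.4 months.
Option A: score 669 ≥ 600; DTI 38% ≤ 40%; LTV 81.2% > 80%; employment 16 ≥ 6 mo; reserves 12.4 ≥ 9 mo → does not qualify.
Option B: score 669 ≥ 620; DTI 38% ≤ 45%; LTV 81.2% ≤ 100%; employment 16 ≥ 12 mo → qualifies.
Option C: score 669 < 700; DTI 38% ≤ 40%; LTV 81.2% ≤ 95%; employment 16 ≥ 6 mo → does not qualify.

Option B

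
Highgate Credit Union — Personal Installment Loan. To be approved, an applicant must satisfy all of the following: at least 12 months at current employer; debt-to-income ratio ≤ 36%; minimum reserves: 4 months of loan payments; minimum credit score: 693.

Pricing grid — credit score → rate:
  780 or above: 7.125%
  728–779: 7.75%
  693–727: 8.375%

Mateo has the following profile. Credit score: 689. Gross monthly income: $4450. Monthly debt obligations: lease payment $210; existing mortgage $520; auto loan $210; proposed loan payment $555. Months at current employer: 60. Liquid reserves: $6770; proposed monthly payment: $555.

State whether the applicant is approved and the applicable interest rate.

Denied

Credit score 689 < 693 (below minimum)
Total monthly debts = (210 + 520 + 210 + 555) = 1,495. DTI: 1,495 ÷ 4,450 = 33.6%, within the 36% cap
Employment 60 ≥ 12 months
Reserves = 6,770/555 = 12.2 months ≥ 4
Not all requirements met → denied.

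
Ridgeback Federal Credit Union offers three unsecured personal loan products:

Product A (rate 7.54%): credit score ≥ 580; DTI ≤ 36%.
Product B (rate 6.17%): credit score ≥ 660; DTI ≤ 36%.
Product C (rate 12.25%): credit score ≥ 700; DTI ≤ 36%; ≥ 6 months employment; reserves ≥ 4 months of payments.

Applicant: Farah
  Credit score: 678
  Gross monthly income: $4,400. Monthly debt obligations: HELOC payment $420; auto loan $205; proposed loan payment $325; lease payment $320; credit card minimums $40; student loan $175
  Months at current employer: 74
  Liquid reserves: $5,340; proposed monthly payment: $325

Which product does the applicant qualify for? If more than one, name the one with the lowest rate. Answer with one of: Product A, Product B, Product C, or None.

Total debts = (420 + 205 + 325 + 320 + 40 + 175) = 1,485; DTI = 1,485/4,400 = 33.8%.
Reserves = 5,340/325 = 16.4 months.
Product A: score 678 ≥ 580; DTI 33.8% ≤ 36% → qualifies.
Product B: score 678 ≥ 660; DTI 33.8% ≤ 36% → qualifies.
Product C: score 678 < 700; DTI 33.8% ≤ 36%; employment 74 ≥ 6 mo; reserves 16.4 ≥ 4 mo → does not qualify.
Qualifying: Product A, Product B. Lowest rate is 6.17% → Product B.

Product B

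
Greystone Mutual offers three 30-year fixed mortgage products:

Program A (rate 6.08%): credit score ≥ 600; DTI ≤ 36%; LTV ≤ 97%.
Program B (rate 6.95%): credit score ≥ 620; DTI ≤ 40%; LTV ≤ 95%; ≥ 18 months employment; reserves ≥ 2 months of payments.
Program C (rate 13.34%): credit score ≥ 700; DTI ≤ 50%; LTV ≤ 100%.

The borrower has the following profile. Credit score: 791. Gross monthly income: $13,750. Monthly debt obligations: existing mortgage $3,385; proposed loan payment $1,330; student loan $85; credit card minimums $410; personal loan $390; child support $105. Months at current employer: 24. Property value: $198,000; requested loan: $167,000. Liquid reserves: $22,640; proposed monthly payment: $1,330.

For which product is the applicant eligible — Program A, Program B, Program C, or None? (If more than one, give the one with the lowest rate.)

Program C

Total debts = (3,385 + 1,330 + 85 + 410 + 390 + 105) = 5,705; DTI = 5,705/13,750 = 41.5%.
LTV = 167,000/198,000 = 84.3%.
Reserves = 22,640/1,330 = 17.0 months.
Program A: score 791 ≥ 600; DTI 41.5% > 36%; LTV 84.3% ≤ 97% → does not qualify.
Program B: score 791 ≥ 620; DTI 41.5% > 40%; LTV 84.3% ≤ 95%; employment 24 ≥ 18 mo; reserves 17.0 ≥ 2 mo → does not qualify.
Program C: score 791 ≥ 700; DTI 41.5% ≤ 50%; LTV 84.3% ≤ 100% → qualifies.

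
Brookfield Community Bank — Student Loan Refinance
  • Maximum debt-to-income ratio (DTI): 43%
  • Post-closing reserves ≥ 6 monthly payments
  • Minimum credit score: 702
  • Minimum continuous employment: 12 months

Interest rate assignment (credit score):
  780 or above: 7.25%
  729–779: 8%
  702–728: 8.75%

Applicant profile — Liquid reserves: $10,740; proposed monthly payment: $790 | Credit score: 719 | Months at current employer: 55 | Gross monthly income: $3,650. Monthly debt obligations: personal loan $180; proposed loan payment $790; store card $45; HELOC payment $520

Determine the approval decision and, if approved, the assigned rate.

Credit score 719 ≥ 702 (meets minimum)
Employment 55 ≥ 12 months
Total monthly debts = (180 + 790 + 45 + 520) = 1,535. DTI: 1,535 ÷ 3,650 = 42.1%, within the 43% cap
Reserves: 10,740 ÷ 790 = 13.6 months (meets 6-month minimum)
All requirements met. Score 719 falls in the 702–728 tier → 8.75%.

Approved at 8.75%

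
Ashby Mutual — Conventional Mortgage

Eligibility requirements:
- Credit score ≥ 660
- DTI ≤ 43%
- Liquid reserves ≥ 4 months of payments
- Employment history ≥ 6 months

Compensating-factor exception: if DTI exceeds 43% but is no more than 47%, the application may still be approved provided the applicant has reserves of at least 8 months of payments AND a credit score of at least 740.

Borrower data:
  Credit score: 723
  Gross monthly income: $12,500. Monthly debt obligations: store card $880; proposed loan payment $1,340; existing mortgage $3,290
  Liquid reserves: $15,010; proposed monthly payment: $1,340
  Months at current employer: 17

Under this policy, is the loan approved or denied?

Credit score 723 ≥ 660 (meets base)
Total debts = (880 + 1,340 + 3,290) = 5,510. DTI = 5,510/12,500 = 44.1% > 43% — standard DTI limit exceeded.
Reserves: 15,010 ÷ 1,340 = 11.2 months (meets 4-month minimum)
Employment 17 ≥ 6 months
DTI 44.1% is within the 43%–47% exception band; checking compensating factors.
Reserves 11.2 ≥ 8 months; credit score 723 < 740.
Override conditions not both satisfied; exception does not apply.

Denied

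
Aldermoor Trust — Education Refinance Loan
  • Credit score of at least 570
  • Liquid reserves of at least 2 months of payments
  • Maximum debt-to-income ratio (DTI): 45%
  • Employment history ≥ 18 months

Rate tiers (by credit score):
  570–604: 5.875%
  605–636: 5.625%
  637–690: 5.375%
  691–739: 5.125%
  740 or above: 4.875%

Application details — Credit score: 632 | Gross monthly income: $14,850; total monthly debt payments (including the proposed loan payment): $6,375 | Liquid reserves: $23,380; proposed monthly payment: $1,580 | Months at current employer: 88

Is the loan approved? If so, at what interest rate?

Approved at 5.625%

Credit score 632 ≥ 570 (meets minimum)
Employment 88 ≥ 18 months
Reserves: 23,380 ÷ 1,580 = 14.8 months (meets 2-month minimum)
Debt-to-income = 6,375/14,850 = 42.9% — meets 45% limit
All requirements met. Score 632 falls in the 605–636 tier → 5.625%.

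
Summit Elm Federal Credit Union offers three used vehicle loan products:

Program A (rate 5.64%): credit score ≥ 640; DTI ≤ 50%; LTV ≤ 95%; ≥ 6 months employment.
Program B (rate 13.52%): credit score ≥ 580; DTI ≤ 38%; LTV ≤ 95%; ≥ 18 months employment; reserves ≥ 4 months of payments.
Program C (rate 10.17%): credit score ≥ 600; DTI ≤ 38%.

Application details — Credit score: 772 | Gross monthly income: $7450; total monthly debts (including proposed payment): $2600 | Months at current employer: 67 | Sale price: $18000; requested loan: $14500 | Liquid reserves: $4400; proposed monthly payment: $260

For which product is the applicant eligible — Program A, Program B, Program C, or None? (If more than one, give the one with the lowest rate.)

Program A

DTI = 2,600/7,450 = 34.9%.
LTV = 14,500/18,000 = 80.6%.
Reserves = 4,400/260 = 16.9 months.
Program A: score 772 ≥ 640; DTI 34.9% ≤ 50%; LTV 80.6% ≤ 95%; employment 67 ≥ 6 mo → qualifies.
Program B: score 772 ≥ 580; DTI 34.9% ≤ 38%; LTV 80.6% ≤ 95%; employment 67 ≥ 18 mo; reserves 16.9 ≥ 4 mo → qualifies.
Program C: score 772 ≥ 600; DTI 34.9% ≤ 38% → qualifies.
Qualifying: Program A, Program B, Program C. Lowest rate is 5.64% → Program A.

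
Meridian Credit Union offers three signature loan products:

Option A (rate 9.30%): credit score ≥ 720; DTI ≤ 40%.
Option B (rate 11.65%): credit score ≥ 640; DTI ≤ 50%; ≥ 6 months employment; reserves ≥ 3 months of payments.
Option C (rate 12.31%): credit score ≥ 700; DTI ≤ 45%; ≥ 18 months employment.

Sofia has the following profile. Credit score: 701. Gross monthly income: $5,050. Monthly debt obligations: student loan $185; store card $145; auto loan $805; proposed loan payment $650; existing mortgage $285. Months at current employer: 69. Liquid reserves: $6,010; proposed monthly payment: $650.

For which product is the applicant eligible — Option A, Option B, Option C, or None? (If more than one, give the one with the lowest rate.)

Option B

Total debts = (185 + 145 + 805 + 650 + 285) = 2,070; DTI = 2,070/5,050 = 41%.
Reserves = 6,010/650 = 9.2 months.
Option A: score 701 < 720; DTI 41% > 40% → does not qualify.
Option B: score 701 ≥ 640; DTI 41% ≤ 50%; employment 69 ≥ 6 mo; reserves 9.2 ≥ 3 mo → qualifies.
Option C: score 701 ≥ 700; DTI 41% ≤ 45%; employment 69 ≥ 18 mo → qualifies.
Qualifying: Option B, Option C. Lowest rate is 11.65% → Option B.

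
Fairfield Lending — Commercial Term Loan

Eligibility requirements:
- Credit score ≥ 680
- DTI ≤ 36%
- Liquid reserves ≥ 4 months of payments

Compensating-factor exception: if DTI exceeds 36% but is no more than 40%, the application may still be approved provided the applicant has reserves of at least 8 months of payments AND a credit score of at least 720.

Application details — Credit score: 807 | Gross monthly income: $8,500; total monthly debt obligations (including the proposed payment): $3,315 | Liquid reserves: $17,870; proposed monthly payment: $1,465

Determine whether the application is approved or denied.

Credit score 807 ≥ 680 (meets base)
DTI = 3,315/8,500 = 39% > 36% — standard DTI limit exceeded.
Liquid reserves cover 17,870/1,465 = 12.2 months — ≥ 4 required
DTI 39% is within the 36%–40% exception band; checking compensating factors.
Override check — reserves: 12.2 mo (ok); score: 807 (ok).
Both override conditions satisfied; DTI exception granted.

Approved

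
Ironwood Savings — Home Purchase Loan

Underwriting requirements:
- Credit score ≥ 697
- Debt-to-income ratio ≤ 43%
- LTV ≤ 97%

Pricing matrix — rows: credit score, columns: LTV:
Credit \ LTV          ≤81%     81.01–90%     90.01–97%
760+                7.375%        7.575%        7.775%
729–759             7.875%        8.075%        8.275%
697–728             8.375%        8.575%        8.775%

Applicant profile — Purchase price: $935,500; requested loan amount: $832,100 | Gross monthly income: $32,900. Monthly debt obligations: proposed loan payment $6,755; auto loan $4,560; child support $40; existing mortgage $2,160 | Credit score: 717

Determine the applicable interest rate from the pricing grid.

8.575%

Credit score 717 ≥ 697; Total monthly debts = (6,755 + 4,560 + 40 + 2,160) = 13,515. DTI: 13,515 ÷ 32,900 = 41.1%, within the 43% cap
LTV = 832,100/935,500 = 88.9% ≤ 97%
Credit 717 → row 697–728; LTV 88.9% → column 81.01–90%. Grid cell → 8.575%.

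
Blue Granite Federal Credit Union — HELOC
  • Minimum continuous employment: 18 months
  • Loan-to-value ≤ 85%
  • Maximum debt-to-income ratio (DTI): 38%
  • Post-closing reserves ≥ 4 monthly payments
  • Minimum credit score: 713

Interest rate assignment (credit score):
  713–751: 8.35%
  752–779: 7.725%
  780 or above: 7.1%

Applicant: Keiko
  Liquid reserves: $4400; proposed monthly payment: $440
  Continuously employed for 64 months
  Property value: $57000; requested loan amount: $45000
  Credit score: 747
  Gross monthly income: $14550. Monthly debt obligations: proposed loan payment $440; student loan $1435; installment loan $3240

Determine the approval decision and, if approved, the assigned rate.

Credit score 747 ≥ 713 (meets minimum)
Employment 64 ≥ 18 months
Reserves = 4,400/440 = 10.0 months ≥ 4
LTV = 45,000/57,000 = 78.9% ≤ 85%
Total monthly debts = (440 + 1,435 + 3,240) = 5,115. DTI: 5,115 ÷ 14,550 = 35.2%, within the 38% cap
All requirements met. Score 747 falls in the 713–751 tier → 8.35%.

Approved at 8.35%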